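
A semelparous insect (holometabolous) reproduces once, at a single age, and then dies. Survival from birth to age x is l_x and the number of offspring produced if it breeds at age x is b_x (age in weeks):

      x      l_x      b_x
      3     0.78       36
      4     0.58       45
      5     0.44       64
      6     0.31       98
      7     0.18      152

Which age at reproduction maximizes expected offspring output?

Expected offspring if breeding at age x = l_x × b_x:
  age 3: 0.78 × 36 = 28.080
  age 4: 0.58 × 45 = 26.100
  age 5: 0.44 × 64 = 28.160
  age 6: 0.31 × 98 = 30.380
  age 7: 0.18 × 152 = 27.360
Maximum at age 6 (30.380).

6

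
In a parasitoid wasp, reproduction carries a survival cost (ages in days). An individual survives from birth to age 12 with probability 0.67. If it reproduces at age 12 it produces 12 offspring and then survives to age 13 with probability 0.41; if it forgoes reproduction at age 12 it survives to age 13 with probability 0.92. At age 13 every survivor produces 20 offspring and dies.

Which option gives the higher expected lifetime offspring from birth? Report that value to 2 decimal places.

13.53

breed at age 12: R₀ = 0.67 × (12 + 0.41 × 20) = 0.67 × 20.2000 = 13.5340
delay to age 13: R₀ = 0.67 × (0.92 × 20) = 0.67 × 18.4000 = 12.3280
Higher: breed at age 12 (13.5340).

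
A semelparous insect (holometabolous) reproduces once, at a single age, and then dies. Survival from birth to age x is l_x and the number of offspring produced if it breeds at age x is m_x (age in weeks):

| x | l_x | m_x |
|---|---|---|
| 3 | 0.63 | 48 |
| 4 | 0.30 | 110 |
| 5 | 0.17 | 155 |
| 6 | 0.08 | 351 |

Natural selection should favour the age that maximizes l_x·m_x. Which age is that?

Expected offspring if breeding at age x = l_x × m_x:
  age 3: 0.63 × 48 = 30.240
  age 4: 0.30 × 110 = 33.000
  age 5: 0.17 × 155 = 26.350
  age 6: 0.08 × 351 = 28.080
Maximum at age 4 (33.000).

4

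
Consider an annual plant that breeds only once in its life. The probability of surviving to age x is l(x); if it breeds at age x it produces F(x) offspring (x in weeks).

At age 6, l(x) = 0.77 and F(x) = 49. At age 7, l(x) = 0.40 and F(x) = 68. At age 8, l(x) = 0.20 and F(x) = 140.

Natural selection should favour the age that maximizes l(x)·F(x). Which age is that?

Expected offspring if breeding at age x = l(x) × F(x):
  age 6: 0.77 × 49 = 37.730
  age 7: 0.40 × 68 = 27.200
  age 8: 0.20 × 140 = 28.000
Maximum at age 6 (37.730).

6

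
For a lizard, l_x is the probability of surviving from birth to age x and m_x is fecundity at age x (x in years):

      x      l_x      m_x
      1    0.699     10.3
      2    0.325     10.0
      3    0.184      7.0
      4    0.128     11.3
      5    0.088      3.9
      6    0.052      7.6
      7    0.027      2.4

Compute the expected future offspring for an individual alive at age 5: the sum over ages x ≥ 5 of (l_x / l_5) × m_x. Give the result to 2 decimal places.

9.13

l_5 = 0.088. Conditional survival from age 5 to x is l_x / l_5.
  x=5: (0.088/0.088) × 3.9 = 3.9000
  x=6: (0.052/0.088) × 7.6 = 4.4909
  x=7: (0.027/0.088) × 2.4 = 0.7364
Sum = 3.9000 + 4.4909 + 0.7364 = 9.1273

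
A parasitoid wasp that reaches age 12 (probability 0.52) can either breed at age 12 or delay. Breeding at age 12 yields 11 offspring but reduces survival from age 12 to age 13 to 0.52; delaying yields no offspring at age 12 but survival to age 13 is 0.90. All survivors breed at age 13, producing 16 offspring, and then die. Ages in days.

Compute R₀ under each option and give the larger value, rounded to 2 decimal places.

10.05

breed at age 12: R₀ = 0.52 × (11 + 0.52 × 16) = 0.52 × 19.3200 = 10.0464
delay to age 13: R₀ = 0.52 × (0.90 × 16) = 0.52 × 14.4000 = 7.4880
Higher: breed at age 12 (10.0464).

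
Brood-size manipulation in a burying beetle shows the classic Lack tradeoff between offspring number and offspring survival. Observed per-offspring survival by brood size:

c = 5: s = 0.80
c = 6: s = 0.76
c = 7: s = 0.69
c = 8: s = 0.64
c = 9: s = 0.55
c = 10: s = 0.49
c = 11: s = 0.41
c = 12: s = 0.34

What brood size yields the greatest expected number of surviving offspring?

Expected surviving offspring = c × s(c):
  c=5: 5 × 0.80 = 4.000
  c=6: 6 × 0.76 = 4.560
  c=7: 7 × 0.69 = 4.830
  c=8: 8 × 0.64 = 5.120
  c=9: 9 × 0.55 = 4.950
  c=10: 10 × 0.49 = 4.900
  c=11: 11 × 0.41 = 4.510
  c=12: 12 × 0.34 = 4.080
Maximum at c = 8 (5.120 surviving offspring).

8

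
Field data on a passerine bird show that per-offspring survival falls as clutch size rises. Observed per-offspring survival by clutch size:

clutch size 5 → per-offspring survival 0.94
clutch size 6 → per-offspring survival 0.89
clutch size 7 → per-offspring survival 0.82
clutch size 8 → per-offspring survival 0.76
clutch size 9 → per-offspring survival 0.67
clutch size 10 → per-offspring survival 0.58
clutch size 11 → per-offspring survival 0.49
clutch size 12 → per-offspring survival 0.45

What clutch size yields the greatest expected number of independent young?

8

Expected independent young = c × s(c):
  c=5: 5 × 0.94 = 4.700
  c=6: 6 × 0.89 = 5.340
  c=7: 7 × 0.82 = 5.740
  c=8: 8 × 0.76 = 6.080
  c=9: 9 × 0.67 = 6.030
  c=10: 10 × 0.58 = 5.800
  c=11: 11 × 0.49 = 5.390
  c=12: 12 × 0.45 = 5.400
Maximum at c = 8 (6.080 independent young).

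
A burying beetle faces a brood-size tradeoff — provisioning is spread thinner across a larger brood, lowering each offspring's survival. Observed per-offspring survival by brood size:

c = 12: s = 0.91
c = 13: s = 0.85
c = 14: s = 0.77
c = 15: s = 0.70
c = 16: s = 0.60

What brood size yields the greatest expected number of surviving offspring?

13

Expected surviving offspring = c × s(c):
  c=12: 12 × 0.91 = 10.920
  c=13: 13 × 0.85 = 11.050
  c=14: 14 × 0.77 = 10.780
  c=15: 15 × 0.70 = 10.500
  c=16: 16 × 0.60 = 9.600
Maximum at c = 13 (11.050 surviving offspring).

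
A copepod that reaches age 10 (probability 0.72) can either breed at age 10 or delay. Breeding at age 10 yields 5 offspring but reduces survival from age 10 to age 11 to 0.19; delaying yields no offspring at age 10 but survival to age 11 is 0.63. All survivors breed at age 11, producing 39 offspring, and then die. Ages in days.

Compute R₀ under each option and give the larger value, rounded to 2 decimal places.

breed at age 10: R₀ = 0.72 × (5 + 0.19 × 39) = 0.72 × 12.4100 = 8.9352
delay to age 11: R₀ = 0.72 × (0.63 × 39) = 0.72 × 24.5700 = 17.6904
Higher: delay to age 11 (17.6904).

17.69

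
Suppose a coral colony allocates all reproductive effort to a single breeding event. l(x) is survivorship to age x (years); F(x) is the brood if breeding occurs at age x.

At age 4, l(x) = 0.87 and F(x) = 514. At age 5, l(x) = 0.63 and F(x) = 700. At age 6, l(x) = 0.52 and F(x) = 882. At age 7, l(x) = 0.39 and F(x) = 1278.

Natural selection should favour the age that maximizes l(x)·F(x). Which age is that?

7

Expected offspring if breeding at age x = l(x) × F(x):
  age 4: 0.87 × 514 = 447.180
  age 5: 0.63 × 700 = 441.000
  age 6: 0.52 × 882 = 458.640
  age 7: 0.39 × 1278 = 498.420
Maximum at age 7 (498.420).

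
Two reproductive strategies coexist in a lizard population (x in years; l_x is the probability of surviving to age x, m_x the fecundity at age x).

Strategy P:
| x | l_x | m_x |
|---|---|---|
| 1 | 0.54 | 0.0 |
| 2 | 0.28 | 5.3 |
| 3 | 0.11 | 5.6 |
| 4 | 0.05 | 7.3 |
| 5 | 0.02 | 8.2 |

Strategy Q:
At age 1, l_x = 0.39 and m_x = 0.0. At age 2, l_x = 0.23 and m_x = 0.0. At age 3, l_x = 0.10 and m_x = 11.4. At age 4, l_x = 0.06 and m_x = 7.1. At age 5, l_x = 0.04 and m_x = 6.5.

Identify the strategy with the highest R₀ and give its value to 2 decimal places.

Strategy P: R₀ = 0.54×0.0 + 0.28×5.3 + 0.11×5.6 + 0.05×7.3 + 0.02×8.2 = 2.6290
Strategy Q: R₀ = 0.39×0.0 + 0.23×0.0 + 0.10×11.4 + 0.06×7.1 + 0.04×6.5 = 1.8260
Highest R₀: strategy P with 2.6290.

2.63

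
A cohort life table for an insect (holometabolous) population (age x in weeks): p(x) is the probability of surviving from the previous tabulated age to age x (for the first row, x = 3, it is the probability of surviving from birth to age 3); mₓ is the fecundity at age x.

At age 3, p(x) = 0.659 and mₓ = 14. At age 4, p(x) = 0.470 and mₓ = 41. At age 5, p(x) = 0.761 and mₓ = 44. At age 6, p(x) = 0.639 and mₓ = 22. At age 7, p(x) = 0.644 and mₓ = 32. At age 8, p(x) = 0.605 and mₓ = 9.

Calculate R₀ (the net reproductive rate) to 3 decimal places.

Survivorship from birth: l_x = p_3·p_4·…·p_x.
  l_3 = 0.65900
  l_4 = 0.30973
  l_5 = 0.23570
  l_6 = 0.15062
  l_7 = 0.09700
  l_8 = 0.05868
R₀ = Σ l_x mₓ:
  age 3: 0.65900 × 14 = 9.2260
  age 4: 0.30973 × 41 = 12.6989
  age 5: 0.23570 × 44 = 10.3708
  age 6: 0.15062 × 22 = 3.3136
  age 7: 0.09700 × 32 = 3.1040
  age 8: 0.05868 × 9 = 0.5281
R₀ = 9.2260 + 12.6989 + 10.3708 + 3.3136 + 3.1040 + 0.5281 = 39.2415

39.241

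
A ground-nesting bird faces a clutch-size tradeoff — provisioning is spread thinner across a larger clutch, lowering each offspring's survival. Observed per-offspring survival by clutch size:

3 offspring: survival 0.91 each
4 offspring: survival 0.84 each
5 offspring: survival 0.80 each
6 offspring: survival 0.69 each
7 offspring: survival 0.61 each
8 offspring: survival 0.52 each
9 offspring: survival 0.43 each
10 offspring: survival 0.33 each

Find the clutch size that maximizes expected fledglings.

7

Expected fledglings = c × s(c):
  c=3: 3 × 0.91 = 2.730
  c=4: 4 × 0.84 = 3.360
  c=5: 5 × 0.80 = 4.000
  c=6: 6 × 0.69 = 4.140
  c=7: 7 × 0.61 = 4.270
  c=8: 8 × 0.52 = 4.160
  c=9: 9 × 0.43 = 3.870
  c=10: 10 × 0.33 = 3.300
Maximum at c = 7 (4.270 fledglings).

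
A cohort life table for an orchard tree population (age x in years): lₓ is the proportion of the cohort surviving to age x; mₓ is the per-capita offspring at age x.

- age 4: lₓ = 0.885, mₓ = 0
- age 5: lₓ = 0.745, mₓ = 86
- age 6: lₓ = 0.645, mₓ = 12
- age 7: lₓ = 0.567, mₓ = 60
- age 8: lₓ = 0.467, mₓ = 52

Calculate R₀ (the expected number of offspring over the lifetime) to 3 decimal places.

R₀ = Σ lₓ mₓ:
  age 4: 0.885 × 0 = 0.0000
  age 5: 0.745 × 86 = 64.0700
  age 6: 0.645 × 12 = 7.7400
  age 7: 0.567 × 60 = 34.0200
  age 8: 0.467 × 52 = 24.2840
R₀ = 0.0000 + 64.0700 + 7.7400 + 34.0200 + 24.2840 = 130.1140

130.114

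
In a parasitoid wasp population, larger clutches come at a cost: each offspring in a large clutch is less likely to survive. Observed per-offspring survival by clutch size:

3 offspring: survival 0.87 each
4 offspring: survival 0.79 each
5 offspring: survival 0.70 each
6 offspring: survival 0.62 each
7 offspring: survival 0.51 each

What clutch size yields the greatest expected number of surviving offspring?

Expected surviving offspring = c × s(c):
  c=3: 3 × 0.87 = 2.610
  c=4: 4 × 0.79 = 3.160
  c=5: 5 × 0.70 = 3.500
  c=6: 6 × 0.62 = 3.720
  c=7: 7 × 0.51 = 3.570
Maximum at c = 6 (3.720 surviving offspring).

6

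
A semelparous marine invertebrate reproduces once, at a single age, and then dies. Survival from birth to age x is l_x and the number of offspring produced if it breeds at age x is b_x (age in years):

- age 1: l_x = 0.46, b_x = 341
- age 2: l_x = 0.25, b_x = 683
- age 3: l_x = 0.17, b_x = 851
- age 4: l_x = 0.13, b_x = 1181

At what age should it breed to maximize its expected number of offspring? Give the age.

Expected offspring if breeding at age x = l_x × b_x:
  age 1: 0.46 × 341 = 156.860
  age 2: 0.25 × 683 = 170.750
  age 3: 0.17 × 851 = 144.670
  age 4: 0.13 × 1181 = 153.530
Maximum at age 2 (170.750).

2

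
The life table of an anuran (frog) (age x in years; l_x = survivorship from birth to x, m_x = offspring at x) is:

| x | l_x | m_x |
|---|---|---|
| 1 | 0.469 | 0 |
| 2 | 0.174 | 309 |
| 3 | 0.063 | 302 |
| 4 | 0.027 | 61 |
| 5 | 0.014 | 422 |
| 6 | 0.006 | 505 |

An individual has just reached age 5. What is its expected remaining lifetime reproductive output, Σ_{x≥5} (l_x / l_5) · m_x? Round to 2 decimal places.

l_5 = 0.014. Conditional survival from age 5 to x is l_x / l_5.
  x=5: (0.014/0.014) × 422 = 422.0000
  x=6: (0.006/0.014) × 505 = 216.4286
Sum = 422.0000 + 216.4286 = 638.4286

638.43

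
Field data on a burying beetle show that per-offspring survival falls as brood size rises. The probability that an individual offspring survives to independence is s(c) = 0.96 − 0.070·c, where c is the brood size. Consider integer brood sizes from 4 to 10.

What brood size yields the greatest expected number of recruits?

7

Expected recruits = c × s(c):
  c=4: 4 × 0.680 = 2.720
  c=5: 5 × 0.610 = 3.050
  c=6: 6 × 0.540 = 3.240
  c=7: 7 × 0.470 = 3.290
  c=8: 8 × 0.400 = 3.200
  c=9: 9 × 0.330 = 2.970
  c=10: 10 × 0.260 = 2.600
Maximum at c = 7 (3.290 recruits).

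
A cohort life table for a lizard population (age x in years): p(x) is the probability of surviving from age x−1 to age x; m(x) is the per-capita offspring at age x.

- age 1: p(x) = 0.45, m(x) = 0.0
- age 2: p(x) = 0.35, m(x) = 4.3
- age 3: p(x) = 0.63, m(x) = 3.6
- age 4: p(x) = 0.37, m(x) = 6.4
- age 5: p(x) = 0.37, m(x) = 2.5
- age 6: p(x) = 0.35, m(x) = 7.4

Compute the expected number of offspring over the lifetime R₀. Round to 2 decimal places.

Survivorship from birth: l_x = p_1·p_2·…·p_x.
  l_1 = 0.45000
  l_2 = 0.15750
  l_3 = 0.09923
  l_4 = 0.03671
  l_5 = 0.01358
  l_6 = 0.00475
R₀ = Σ l_x m(x):
  age 1: 0.45000 × 0.0 = 0.0000
  age 2: 0.15750 × 4.3 = 0.6773
  age 3: 0.09923 × 3.6 = 0.3572
  age 4: 0.03671 × 6.4 = 0.2349
  age 5: 0.01358 × 2.5 = 0.0340
  age 6: 0.00475 × 7.4 = 0.0352
R₀ = 0.0000 + 0.6773 + 0.3572 + 0.2349 + 0.0340 + 0.0352 = 1.3385

1.34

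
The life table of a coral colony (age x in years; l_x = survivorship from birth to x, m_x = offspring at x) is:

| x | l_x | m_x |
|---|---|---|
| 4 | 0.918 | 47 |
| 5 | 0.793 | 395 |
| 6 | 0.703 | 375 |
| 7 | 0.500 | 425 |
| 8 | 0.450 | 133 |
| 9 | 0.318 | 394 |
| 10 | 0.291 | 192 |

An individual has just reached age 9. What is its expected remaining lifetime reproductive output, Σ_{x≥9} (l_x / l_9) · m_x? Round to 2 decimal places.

l_9 = 0.318. Conditional survival from age 9 to x is l_x / l_9.
  x=9: (0.318/0.318) × 394 = 394.0000
  x=10: (0.291/0.318) × 192 = 175.6981
Sum = 394.0000 + 175.6981 = 569.6981

569.70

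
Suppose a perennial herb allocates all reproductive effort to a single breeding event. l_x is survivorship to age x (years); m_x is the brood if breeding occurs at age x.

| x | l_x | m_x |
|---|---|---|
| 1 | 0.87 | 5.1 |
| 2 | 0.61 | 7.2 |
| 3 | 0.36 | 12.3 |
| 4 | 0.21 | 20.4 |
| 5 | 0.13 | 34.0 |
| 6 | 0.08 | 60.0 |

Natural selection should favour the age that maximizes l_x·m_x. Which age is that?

6

Expected offspring if breeding at age x = l_x × m_x:
  age 1: 0.87 × 5.1 = 4.437
  age 2: 0.61 × 7.2 = 4.392
  age 3: 0.36 × 12.3 = 4.428
  age 4: 0.21 × 20.4 = 4.284
  age 5: 0.13 × 34.0 = 4.420
  age 6: 0.08 × 60.0 = 4.800
Maximum at age 6 (4.800).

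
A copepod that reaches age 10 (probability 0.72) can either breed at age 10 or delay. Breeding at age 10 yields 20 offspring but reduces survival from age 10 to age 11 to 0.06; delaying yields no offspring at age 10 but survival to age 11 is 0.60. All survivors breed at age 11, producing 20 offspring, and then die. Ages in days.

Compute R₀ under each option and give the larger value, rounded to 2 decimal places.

15.26

breed at age 10: R₀ = 0.72 × (20 + 0.06 × 20) = 0.72 × 21.2000 = 15.2640
delay to age 11: R₀ = 0.72 × (0.60 × 20) = 0.72 × 12.0000 = 8.6400
Higher: breed at age 10 (15.2640).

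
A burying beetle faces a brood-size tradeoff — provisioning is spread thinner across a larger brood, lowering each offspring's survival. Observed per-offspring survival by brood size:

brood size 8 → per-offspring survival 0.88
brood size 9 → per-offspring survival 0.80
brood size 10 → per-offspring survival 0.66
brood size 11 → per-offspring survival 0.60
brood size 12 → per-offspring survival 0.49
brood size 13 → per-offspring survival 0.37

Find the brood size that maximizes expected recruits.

9

Expected recruits = c × s(c):
  c=8: 8 × 0.88 = 7.040
  c=9: 9 × 0.80 = 7.200
  c=10: 10 × 0.66 = 6.600
  c=11: 11 × 0.60 = 6.600
  c=12: 12 × 0.49 = 5.880
  c=13: 13 × 0.37 = 4.810
Maximum at c = 9 (7.200 recruits).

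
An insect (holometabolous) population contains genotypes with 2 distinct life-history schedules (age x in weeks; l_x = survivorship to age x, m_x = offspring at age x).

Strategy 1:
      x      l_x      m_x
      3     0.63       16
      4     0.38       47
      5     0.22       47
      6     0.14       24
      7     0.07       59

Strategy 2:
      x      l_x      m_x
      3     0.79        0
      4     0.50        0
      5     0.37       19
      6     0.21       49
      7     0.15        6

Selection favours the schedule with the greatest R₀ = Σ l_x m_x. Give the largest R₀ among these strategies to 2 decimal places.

Strategy 1: R₀ = 0.63×16 + 0.38×47 + 0.22×47 + 0.14×24 + 0.07×59 = 45.7700
Strategy 2: R₀ = 0.79×0 + 0.50×0 + 0.37×19 + 0.21×49 + 0.15×6 = 18.2200
Highest R₀: strategy 1 with 45.7700.

45.77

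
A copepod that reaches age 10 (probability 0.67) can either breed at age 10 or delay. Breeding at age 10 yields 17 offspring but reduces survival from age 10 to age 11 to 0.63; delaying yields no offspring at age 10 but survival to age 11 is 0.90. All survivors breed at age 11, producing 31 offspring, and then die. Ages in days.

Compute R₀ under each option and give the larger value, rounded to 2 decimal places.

24.48

breed at age 10: R₀ = 0.67 × (17 + 0.63 × 31) = 0.67 × 36.5300 = 24.4751
delay to age 11: R₀ = 0.67 × (0.90 × 31) = 0.67 × 27.9000 = 18.6930
Higher: breed at age 10 (24.4751).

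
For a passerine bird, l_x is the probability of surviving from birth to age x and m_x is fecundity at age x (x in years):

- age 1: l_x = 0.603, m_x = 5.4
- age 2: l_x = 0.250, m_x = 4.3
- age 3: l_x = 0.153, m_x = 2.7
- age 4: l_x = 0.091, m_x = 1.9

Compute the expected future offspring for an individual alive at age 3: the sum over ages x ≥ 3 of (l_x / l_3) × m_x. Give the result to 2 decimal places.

l_3 = 0.153. Conditional survival from age 3 to x is l_x / l_3.
  x=3: (0.153/0.153) × 2.7 = 2.7000
  x=4: (0.091/0.153) × 1.9 = 1.1301
Sum = 2.7000 + 1.1301 = 3.8301

3.83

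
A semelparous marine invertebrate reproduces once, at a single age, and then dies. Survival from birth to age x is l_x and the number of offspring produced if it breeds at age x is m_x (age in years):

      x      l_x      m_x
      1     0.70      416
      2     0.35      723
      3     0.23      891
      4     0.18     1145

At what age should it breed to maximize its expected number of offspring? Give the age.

1

Expected offspring if breeding at age x = l_x × m_x:
  age 1: 0.70 × 416 = 291.200
  age 2: 0.35 × 723 = 253.050
  age 3: 0.23 × 891 = 204.930
  age 4: 0.18 × 1145 = 206.100
Maximum at age 1 (291.200).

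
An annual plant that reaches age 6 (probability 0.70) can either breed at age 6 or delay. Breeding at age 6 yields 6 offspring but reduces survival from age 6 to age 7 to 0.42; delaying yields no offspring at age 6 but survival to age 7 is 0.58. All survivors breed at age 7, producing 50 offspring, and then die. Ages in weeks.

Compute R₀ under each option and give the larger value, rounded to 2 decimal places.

20.30

breed at age 6: R₀ = 0.70 × (6 + 0.42 × 50) = 0.70 × 27.0000 = 18.9000
delay to age 7: R₀ = 0.70 × (0.58 × 50) = 0.70 × 29.0000 = 20.3000
Higher: delay to age 7 (20.3000).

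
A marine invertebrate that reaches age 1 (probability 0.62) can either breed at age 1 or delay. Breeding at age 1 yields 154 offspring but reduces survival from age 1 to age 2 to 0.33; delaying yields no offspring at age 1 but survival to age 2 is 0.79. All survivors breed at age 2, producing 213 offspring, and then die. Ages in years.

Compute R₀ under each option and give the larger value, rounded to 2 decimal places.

139.06

breed at age 1: R₀ = 0.62 × (154 + 0.33 × 213) = 0.62 × 224.2900 = 139.0598
delay to age 2: R₀ = 0.62 × (0.79 × 213) = 0.62 × 168.2700 = 104.3274
Higher: breed at age 1 (139.0598).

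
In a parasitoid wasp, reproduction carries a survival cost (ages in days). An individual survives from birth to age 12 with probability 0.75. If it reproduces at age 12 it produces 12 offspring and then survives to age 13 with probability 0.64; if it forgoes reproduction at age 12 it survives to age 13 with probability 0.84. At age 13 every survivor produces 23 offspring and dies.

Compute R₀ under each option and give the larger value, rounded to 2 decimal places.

20.04

breed at age 12: R₀ = 0.75 × (12 + 0.64 × 23) = 0.75 × 26.7200 = 20.0400
delay to age 13: R₀ = 0.75 × (0.84 × 23) = 0.75 × 19.3200 = 14.4900
Higher: breed at age 12 (20.0400).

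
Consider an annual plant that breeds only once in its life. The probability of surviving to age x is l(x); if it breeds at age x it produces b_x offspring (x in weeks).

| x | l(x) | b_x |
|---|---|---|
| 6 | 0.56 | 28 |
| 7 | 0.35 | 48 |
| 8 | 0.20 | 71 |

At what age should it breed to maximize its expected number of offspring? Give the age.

7

Expected offspring if breeding at age x = l(x) × b_x:
  age 6: 0.56 × 28 = 15.680
  age 7: 0.35 × 48 = 16.800
  age 8: 0.20 × 71 = 14.200
Maximum at age 7 (16.800).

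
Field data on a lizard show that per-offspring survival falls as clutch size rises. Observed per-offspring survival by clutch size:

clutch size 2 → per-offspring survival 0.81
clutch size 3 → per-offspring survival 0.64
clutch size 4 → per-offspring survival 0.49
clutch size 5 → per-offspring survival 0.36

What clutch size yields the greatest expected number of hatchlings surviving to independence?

Expected hatchlings surviving to independence = c × s(c):
  c=2: 2 × 0.81 = 1.620
  c=3: 3 × 0.64 = 1.920
  c=4: 4 × 0.49 = 1.960
  c=5: 5 × 0.36 = 1.800
Maximum at c = 4 (1.960 hatchlings surviving to independence).

4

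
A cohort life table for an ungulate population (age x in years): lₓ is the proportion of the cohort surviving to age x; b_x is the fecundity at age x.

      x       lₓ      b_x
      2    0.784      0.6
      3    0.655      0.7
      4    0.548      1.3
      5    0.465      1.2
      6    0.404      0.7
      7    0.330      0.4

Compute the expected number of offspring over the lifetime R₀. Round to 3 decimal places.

2.614

R₀ = Σ lₓ b_x:
  age 2: 0.784 × 0.6 = 0.4704
  age 3: 0.655 × 0.7 = 0.4585
  age 4: 0.548 × 1.3 = 0.7124
  age 5: 0.465 × 1.2 = 0.5580
  age 6: 0.404 × 0.7 = 0.2828
  age 7: 0.330 × 0.4 = 0.1320
R₀ = 0.4704 + 0.4585 + 0.7124 + 0.5580 + 0.2828 + 0.1320 = 2.6141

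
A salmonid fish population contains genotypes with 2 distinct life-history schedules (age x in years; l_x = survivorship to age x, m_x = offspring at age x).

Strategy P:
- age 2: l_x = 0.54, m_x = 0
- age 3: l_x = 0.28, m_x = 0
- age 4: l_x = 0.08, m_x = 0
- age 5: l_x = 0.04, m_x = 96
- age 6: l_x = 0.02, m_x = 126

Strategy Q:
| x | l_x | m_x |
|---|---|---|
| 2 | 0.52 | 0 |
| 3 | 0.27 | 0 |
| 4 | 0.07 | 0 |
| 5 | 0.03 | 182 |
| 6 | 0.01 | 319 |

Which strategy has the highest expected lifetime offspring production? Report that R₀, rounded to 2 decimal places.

Strategy P: R₀ = 0.54×0 + 0.28×0 + 0.08×0 + 0.04×96 + 0.02×126 = 6.3600
Strategy Q: R₀ = 0.52×0 + 0.27×0 + 0.07×0 + 0.03×182 + 0.01×319 = 8.6500
Highest R₀: strategy Q with 8.6500.

8.65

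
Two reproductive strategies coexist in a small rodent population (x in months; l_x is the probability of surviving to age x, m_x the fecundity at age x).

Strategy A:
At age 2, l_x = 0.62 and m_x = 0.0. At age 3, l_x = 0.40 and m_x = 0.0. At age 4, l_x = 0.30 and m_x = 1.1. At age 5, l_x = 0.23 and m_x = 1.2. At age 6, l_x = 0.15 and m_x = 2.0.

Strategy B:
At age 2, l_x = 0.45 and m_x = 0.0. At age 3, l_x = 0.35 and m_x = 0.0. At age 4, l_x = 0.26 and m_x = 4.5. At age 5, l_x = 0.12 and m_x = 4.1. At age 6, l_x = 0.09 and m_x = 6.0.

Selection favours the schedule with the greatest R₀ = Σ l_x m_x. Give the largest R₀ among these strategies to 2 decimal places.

Strategy A: R₀ = 0.62×0.0 + 0.40×0.0 + 0.30×1.1 + 0.23×1.2 + 0.15×2.0 = 0.9060
Strategy B: R₀ = 0.45×0.0 + 0.35×0.0 + 0.26×4.5 + 0.12×4.1 + 0.09×6.0 = 2.2020
Highest R₀: strategy B with 2.2020.

2.20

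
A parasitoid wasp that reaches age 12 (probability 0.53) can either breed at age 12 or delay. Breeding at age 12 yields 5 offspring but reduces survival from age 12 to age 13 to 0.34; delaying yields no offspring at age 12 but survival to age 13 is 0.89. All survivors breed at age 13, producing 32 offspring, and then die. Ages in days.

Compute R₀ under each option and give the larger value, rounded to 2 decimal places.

15.09

breed at age 12: R₀ = 0.53 × (5 + 0.34 × 32) = 0.53 × 15.8800 = 8.4164
delay to age 13: R₀ = 0.53 × (0.89 × 32) = 0.53 × 28.4800 = 15.0944
Higher: delay to age 13 (15.0944).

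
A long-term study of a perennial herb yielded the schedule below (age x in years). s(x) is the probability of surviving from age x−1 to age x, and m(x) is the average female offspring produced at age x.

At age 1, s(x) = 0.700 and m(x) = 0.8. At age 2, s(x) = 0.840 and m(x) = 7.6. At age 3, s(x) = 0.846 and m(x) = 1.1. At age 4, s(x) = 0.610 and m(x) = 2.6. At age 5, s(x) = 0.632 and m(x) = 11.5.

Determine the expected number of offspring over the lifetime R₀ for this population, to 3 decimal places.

Survivorship from birth: l_x = s_1·s_2·…·s_x.
  l_1 = 0.70000
  l_2 = 0.58800
  l_3 = 0.49745
  l_4 = 0.30344
  l_5 = 0.19178
R₀ = Σ l_x m(x):
  age 1: 0.70000 × 0.8 = 0.5600
  age 2: 0.58800 × 7.6 = 4.4688
  age 3: 0.49745 × 1.1 = 0.5472
  age 4: 0.30344 × 2.6 = 0.7889
  age 5: 0.19178 × 11.5 = 2.2055
R₀ = 0.5600 + 4.4688 + 0.5472 + 0.7889 + 2.2055 = 8.5704

8.570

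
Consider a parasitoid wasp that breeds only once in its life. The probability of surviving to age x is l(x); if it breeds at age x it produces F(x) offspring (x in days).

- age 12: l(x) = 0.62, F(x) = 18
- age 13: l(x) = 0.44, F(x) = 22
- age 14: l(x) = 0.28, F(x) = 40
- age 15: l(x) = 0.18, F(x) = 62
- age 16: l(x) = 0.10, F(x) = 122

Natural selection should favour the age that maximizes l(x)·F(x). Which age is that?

Expected offspring if breeding at age x = l(x) × F(x):
  age 12: 0.62 × 18 = 11.160
  age 13: 0.44 × 22 = 9.680
  age 14: 0.28 × 40 = 11.200
  age 15: 0.18 × 62 = 11.160
  age 16: 0.10 × 122 = 12.200
Maximum at age 16 (12.200).

16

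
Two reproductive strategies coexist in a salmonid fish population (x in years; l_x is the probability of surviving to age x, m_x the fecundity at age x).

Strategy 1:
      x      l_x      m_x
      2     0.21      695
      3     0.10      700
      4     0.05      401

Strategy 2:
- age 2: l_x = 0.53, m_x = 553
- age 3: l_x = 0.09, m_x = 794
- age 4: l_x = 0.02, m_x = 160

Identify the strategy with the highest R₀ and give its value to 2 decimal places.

Strategy 1: R₀ = 0.21×695 + 0.10×700 + 0.05×401 = 236.0000
Strategy 2: R₀ = 0.53×553 + 0.09×794 + 0.02×160 = 367.7500
Highest R₀: strategy 2 with 367.7500.

367.75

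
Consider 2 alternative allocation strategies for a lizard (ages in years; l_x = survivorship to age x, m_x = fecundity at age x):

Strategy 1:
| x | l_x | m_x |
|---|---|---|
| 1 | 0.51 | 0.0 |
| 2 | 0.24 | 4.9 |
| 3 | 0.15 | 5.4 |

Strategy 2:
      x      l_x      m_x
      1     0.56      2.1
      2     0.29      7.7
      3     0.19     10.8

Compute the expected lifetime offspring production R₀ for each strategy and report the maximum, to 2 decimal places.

5.46

Strategy 1: R₀ = 0.51×0.0 + 0.24×4.9 + 0.15×5.4 = 1.9860
Strategy 2: R₀ = 0.56×2.1 + 0.29×7.7 + 0.19×10.8 = 5.4610
Highest R₀: strategy 2 with 5.4610.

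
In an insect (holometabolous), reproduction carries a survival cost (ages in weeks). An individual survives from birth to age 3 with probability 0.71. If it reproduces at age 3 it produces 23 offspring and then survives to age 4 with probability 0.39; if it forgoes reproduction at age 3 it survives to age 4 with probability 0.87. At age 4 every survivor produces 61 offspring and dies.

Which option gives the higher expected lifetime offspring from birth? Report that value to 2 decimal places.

breed at age 3: R₀ = 0.71 × (23 + 0.39 × 61) = 0.71 × 46.7900 = 33.2209
delay to age 4: R₀ = 0.71 × (0.87 × 61) = 0.71 × 53.0700 = 37.6797
Higher: delay to age 4 (37.6797).

37.68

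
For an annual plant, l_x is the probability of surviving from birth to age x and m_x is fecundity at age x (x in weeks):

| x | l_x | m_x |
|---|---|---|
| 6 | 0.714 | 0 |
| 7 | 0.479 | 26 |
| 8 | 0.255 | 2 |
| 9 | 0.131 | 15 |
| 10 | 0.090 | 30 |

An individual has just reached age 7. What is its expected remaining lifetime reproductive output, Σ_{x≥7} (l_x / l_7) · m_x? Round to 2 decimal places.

36.80

l_7 = 0.479. Conditional survival from age 7 to x is l_x / l_7.
  x=7: (0.479/0.479) × 26 = 26.0000
  x=8: (0.255/0.479) × 2 = 1.0647
  x=9: (0.131/0.479) × 15 = 4.1023
  x=10: (0.090/0.479) × 30 = 5.6367
Sum = 26.0000 + 1.0647 + 4.1023 + 5.6367 = 36.8038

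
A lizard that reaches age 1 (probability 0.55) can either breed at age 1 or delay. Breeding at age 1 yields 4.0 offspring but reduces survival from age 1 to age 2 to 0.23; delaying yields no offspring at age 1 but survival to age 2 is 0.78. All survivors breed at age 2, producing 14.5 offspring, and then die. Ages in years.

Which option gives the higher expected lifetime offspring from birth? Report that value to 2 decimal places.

breed at age 1: R₀ = 0.55 × (4.0 + 0.23 × 14.5) = 0.55 × 7.3350 = 4.0343
delay to age 2: R₀ = 0.55 × (0.78 × 14.5) = 0.55 × 11.3100 = 6.2205
Higher: delay to age 2 (6.2205).

6.22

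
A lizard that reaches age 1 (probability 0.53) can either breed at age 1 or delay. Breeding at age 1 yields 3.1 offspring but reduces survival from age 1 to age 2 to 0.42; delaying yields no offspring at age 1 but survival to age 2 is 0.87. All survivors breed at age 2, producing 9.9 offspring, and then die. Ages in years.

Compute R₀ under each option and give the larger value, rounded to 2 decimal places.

breed at age 1: R₀ = 0.53 × (3.1 + 0.42 × 9.9) = 0.53 × 7.2580 = 3.8467
delay to age 2: R₀ = 0.53 × (0.87 × 9.9) = 0.53 × 8.6130 = 4.5649
Higher: delay to age 2 (4.5649).

4.56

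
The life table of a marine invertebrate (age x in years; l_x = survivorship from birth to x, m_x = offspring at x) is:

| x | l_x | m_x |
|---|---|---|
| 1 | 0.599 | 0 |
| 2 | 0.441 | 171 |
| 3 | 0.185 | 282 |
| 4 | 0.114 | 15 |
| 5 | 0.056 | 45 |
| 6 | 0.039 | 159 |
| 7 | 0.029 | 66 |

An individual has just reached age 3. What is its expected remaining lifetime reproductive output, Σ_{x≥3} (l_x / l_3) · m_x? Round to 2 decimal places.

l_3 = 0.185. Conditional survival from age 3 to x is l_x / l_3.
  x=3: (0.185/0.185) × 282 = 282.0000
  x=4: (0.114/0.185) × 15 = 9.2432
  x=5: (0.056/0.185) × 45 = 13.6216
  x=6: (0.039/0.185) × 159 = 33.5189
  x=7: (0.029/0.185) × 66 = 10.3459
Sum = 282.0000 + 9.2432 + 13.6216 + 33.5189 + 10.3459 = 348.7297

348.73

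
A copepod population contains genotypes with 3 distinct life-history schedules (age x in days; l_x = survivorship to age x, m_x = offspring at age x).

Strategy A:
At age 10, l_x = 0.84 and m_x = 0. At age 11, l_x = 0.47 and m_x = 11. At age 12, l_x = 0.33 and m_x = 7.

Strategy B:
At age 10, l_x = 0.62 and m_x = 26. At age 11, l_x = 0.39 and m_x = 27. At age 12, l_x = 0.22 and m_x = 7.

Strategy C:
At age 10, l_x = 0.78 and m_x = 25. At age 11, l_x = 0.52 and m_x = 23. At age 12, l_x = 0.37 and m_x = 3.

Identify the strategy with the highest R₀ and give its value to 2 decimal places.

32.57

Strategy A: R₀ = 0.84×0 + 0.47×11 + 0.33×7 = 7.4800
Strategy B: R₀ = 0.62×26 + 0.39×27 + 0.22×7 = 28.1900
Strategy C: R₀ = 0.78×25 + 0.52×23 + 0.37×3 = 32.5700
Highest R₀: strategy C with 32.5700.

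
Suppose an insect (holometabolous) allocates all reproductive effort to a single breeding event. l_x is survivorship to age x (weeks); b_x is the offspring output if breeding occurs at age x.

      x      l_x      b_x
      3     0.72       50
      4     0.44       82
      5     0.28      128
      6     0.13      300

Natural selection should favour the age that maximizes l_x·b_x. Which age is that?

Expected offspring if breeding at age x = l_x × b_x:
  age 3: 0.72 × 50 = 36.000
  age 4: 0.44 × 82 = 36.080
  age 5: 0.28 × 128 = 35.840
  age 6: 0.13 × 300 = 39.000
Maximum at age 6 (39.000).

6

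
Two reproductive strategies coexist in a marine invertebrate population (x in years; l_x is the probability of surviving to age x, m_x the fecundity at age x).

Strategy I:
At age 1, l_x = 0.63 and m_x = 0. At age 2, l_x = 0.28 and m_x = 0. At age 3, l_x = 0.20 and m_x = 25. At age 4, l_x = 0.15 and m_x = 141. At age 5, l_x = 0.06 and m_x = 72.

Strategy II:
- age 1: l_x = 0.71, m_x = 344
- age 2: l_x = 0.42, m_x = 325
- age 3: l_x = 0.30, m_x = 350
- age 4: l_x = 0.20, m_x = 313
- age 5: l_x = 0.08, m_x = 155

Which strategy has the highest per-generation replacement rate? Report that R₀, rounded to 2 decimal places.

Strategy I: R₀ = 0.63×0 + 0.28×0 + 0.20×25 + 0.15×141 + 0.06×72 = 30.4700
Strategy II: R₀ = 0.71×344 + 0.42×325 + 0.30×350 + 0.20×313 + 0.08×155 = 560.7400
Highest R₀: strategy II with 560.7400.

560.74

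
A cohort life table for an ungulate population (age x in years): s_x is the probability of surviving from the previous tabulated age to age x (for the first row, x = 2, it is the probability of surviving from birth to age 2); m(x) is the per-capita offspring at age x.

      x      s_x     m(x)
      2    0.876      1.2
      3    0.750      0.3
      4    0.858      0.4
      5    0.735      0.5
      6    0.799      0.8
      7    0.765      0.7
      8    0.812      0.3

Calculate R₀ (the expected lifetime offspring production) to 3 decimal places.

2.185

Survivorship from birth: l_x = s_2·s_3·…·s_x.
  l_2 = 0.87600
  l_3 = 0.65700
  l_4 = 0.56371
  l_5 = 0.41432
  l_6 = 0.33104
  l_7 = 0.25325
  l_8 = 0.20564
R₀ = Σ l_x m(x):
  age 2: 0.87600 × 1.2 = 1.0512
  age 3: 0.65700 × 0.3 = 0.1971
  age 4: 0.56371 × 0.4 = 0.2255
  age 5: 0.41432 × 0.5 = 0.2072
  age 6: 0.33104 × 0.8 = 0.2648
  age 7: 0.25325 × 0.7 = 0.1773
  age 8: 0.20564 × 0.3 = 0.0617
R₀ = 1.0512 + 0.1971 + 0.2255 + 0.2072 + 0.2648 + 0.1773 + 0.0617 = 2.1847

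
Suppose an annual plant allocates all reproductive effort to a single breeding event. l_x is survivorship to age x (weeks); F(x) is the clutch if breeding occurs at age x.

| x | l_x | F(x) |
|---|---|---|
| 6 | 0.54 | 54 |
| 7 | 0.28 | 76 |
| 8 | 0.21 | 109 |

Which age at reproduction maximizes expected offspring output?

Expected offspring if breeding at age x = l_x × F(x):
  age 6: 0.54 × 54 = 29.160
  age 7: 0.28 × 76 = 21.280
  age 8: 0.21 × 109 = 22.890
Maximum at age 6 (29.160).

6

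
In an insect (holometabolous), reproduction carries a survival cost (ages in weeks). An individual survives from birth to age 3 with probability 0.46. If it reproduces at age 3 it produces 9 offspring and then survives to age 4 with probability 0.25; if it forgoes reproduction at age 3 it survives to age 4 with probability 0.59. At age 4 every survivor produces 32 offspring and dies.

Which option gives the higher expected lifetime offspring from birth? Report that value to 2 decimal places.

8.68

breed at age 3: R₀ = 0.46 × (9 + 0.25 × 32) = 0.46 × 17.0000 = 7.8200
delay to age 4: R₀ = 0.46 × (0.59 × 32) = 0.46 × 18.8800 = 8.6848
Higher: delay to age 4 (8.6848).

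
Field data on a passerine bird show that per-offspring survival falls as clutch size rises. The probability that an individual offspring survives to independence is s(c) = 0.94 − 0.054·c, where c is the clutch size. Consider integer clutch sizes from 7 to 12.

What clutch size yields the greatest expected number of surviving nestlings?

Expected surviving nestlings = c × s(c):
  c=7: 7 × 0.562 = 3.934
  c=8: 8 × 0.508 = 4.064
  c=9: 9 × 0.454 = 4.086
  c=10: 10 × 0.400 = 4.000
  c=11: 11 × 0.346 = 3.806
  c=12: 12 × 0.292 = 3.504
Maximum at c = 9 (4.086 surviving nestlings).

9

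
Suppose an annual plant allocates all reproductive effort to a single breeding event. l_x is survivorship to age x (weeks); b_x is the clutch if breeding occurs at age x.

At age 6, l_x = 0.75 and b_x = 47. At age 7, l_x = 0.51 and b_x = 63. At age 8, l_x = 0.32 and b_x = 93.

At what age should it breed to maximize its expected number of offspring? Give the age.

Expected offspring if breeding at age x = l_x × b_x:
  age 6: 0.75 × 47 = 35.250
  age 7: 0.51 × 63 = 32.130
  age 8: 0.32 × 93 = 29.760
Maximum at age 6 (35.250).

6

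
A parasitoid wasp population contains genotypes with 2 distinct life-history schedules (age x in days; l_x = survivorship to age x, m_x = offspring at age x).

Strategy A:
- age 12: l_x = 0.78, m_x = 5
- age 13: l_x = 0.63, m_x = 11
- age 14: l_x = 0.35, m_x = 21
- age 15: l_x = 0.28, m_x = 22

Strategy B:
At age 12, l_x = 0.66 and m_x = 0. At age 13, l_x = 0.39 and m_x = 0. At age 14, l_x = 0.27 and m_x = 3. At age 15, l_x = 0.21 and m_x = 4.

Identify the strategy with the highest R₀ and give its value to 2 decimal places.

24.34

Strategy A: R₀ = 0.78×5 + 0.63×11 + 0.35×21 + 0.28×22 = 24.3400
Strategy B: R₀ = 0.66×0 + 0.39×0 + 0.27×3 + 0.21×4 = 1.6500
Highest R₀: strategy A with 24.3400.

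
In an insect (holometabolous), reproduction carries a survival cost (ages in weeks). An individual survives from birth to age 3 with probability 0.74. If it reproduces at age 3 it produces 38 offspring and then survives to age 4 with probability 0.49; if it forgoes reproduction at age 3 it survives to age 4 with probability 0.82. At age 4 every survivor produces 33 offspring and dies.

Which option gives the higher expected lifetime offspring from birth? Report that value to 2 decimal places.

breed at age 3: R₀ = 0.74 × (38 + 0.49 × 33) = 0.74 × 54.1700 = 40.0858
delay to age 4: R₀ = 0.74 × (0.82 × 33) = 0.74 × 27.0600 = 20.0244
Higher: breed at age 3 (40.0858).

40.09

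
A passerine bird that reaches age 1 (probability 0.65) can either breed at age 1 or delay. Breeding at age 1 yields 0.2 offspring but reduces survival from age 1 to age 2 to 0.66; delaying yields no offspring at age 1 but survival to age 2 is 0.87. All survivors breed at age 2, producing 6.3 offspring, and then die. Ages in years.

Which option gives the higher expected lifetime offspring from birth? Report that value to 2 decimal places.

breed at age 1: R₀ = 0.65 × (0.2 + 0.66 × 6.3) = 0.65 × 4.3580 = 2.8327
delay to age 2: R₀ = 0.65 × (0.87 × 6.3) = 0.65 × 5.4810 = 3.5627
Higher: delay to age 2 (3.5627).

3.56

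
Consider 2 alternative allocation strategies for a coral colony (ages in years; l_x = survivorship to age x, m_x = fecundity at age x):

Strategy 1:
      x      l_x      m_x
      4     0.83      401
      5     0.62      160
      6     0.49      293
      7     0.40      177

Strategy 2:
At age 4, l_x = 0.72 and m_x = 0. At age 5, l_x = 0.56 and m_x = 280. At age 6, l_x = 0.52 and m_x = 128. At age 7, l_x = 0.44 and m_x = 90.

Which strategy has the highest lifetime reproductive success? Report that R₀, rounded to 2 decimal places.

Strategy 1: R₀ = 0.83×401 + 0.62×160 + 0.49×293 + 0.40×177 = 646.4000
Strategy 2: R₀ = 0.72×0 + 0.56×280 + 0.52×128 + 0.44×90 = 262.9600
Highest R₀: strategy 1 with 646.4000.

646.40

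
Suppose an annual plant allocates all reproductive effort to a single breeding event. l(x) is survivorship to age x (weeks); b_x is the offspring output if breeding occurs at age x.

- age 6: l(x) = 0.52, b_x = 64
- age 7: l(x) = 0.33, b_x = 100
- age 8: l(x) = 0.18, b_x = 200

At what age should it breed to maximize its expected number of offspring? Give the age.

8

Expected offspring if breeding at age x = l(x) × b_x:
  age 6: 0.52 × 64 = 33.280
  age 7: 0.33 × 100 = 33.000
  age 8: 0.18 × 200 = 36.000
Maximum at age 8 (36.000).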